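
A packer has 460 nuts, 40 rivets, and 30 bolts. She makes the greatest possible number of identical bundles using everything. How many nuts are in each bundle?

Number of bundles = gcd(460, 40, 30).
460 = 2^2 × 5 × 23
40 = 2^3 × 5
30 = 2 × 3 × 5
gcd(460, 40, 30) = 2 × 5 = 10.
nuts per bundle = 460 / 10 = 46.

46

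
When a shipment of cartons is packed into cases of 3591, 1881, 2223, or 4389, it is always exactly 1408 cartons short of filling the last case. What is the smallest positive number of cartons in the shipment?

512105

Being 1408 short of a full case of size k means N ≡ −1408 (mod k), i.e. N + 1408 is a multiple of each size.
3591 = 3^3 × 7 × 19
1881 = 3^2 × 11 × 19
2223 = 3^2 × 13 × 19
4389 = 3 × 7 × 11 × 19
LCM(3591, 1881, 2223, 4389) = 3^3 × 7 × 11 × 13 × 19 = 513513.
Smallest positive N is 513513 − 1408 = 512105.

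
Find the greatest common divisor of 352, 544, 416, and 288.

32

352 = 2^5 × 11
544 = 2^5 × 17
416 = 2^5 × 13
288 = 2^5 × 3^2
gcd(352, 544, 416, 288) = 2^5 = 32.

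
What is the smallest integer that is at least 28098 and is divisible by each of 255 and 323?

29070

The integer must be a common multiple of 255 and 323, so a multiple of their LCM.
255 = 3 × 5 × 17
323 = 17 × 19
LCM(255, 323) = 3 × 5 × 17 × 19 = 4845.
Smallest multiple of 4845 that is ≥ 28098: ⌈28098/4845⌉ × 4845 = 6 × 4845 = 29070.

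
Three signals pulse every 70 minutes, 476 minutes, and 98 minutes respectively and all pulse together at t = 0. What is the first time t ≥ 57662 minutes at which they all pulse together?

Joint pulses occur at multiples of LCM(70, 476, 98).
70 = 2 × 5 × 7
476 = 2^2 × 7 × 17
98 = 2 × 7^2
LCM(70, 476, 98) = 2^2 × 5 × 7^2 × 17 = 16660.
Smallest multiple of 16660 that is ≥ 57662: ⌈57662/16660⌉ × 16660 = 4 × 16660 = 66640.

66640 minutes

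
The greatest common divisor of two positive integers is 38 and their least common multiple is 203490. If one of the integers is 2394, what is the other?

For two integers, gcd × lcm = product, so the other is (38 × 203490) / 2394 = 7732620 / 2394 = 3230.

3230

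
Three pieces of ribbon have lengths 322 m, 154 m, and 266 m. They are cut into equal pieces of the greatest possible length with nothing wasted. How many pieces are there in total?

53

Piece length = gcd(322, 154, 266).
322 = 2 × 7 × 23
154 = 2 × 7 × 11
266 = 2 × 7 × 19
gcd(322, 154, 266) = 2 × 7 = 14.
Total pieces = 322/14 + 154/14 + 266/14 = 23 + 11 + 19 = 53.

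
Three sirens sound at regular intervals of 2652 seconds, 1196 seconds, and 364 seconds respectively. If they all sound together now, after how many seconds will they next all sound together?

426972 seconds

They coincide at every common multiple of the periods; the first is the LCM.
2652 = 2^2 × 3 × 13 × 17
1196 = 2^2 × 13 × 23
364 = 2^2 × 7 × 13
LCM(2652, 1196, 364) = 2^2 × 3 × 7 × 13 × 17 × 23 = 426972.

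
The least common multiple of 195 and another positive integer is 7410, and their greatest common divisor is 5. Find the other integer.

190

gcd × lcm = product of the two integers, so the other integer is (5 × 7410) / 195 = 190.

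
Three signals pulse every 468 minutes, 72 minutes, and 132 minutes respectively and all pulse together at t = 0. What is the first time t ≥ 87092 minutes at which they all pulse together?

Joint pulses occur at multiples of LCM(468, 72, 132).
468 = 2^2 × 3^2 × 13
72 = 2^3 × 3^2
132 = 2^2 × 3 × 11
LCM(468, 72, 132) = 2^3 × 3^2 × 11 × 13 = 10296.
Smallest multiple of 10296 that is ≥ 87092: ⌈87092/10296⌉ × 10296 = 9 × 10296 = 92664.

92664 minutes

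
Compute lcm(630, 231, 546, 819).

630 = 2 × 3^2 × 5 × 7
231 = 3 × 7 × 11
546 = 2 × 3 × 7 × 13
819 = 3^2 × 7 × 13
LCM(630, 231, 546, 819) = 2 × 3^2 × 5 × 7 × 11 × 13 = 90090.

90090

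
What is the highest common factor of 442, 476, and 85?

442 = 2 × 13 × 17
476 = 2^2 × 7 × 17
85 = 5 × 17
gcd(442, 476, 85) = 17.

17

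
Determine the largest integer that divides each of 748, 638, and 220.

748 = 2^2 × 11 × 17
638 = 2 × 11 × 29
220 = 2^2 × 5 × 11
gcd(748, 638, 220) = 2 × 11 = 22.

22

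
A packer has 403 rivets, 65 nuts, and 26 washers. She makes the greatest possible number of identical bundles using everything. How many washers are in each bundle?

2

Number of bundles = gcd(403, 65, 26).
403 = 13 × 31
65 = 5 × 13
26 = 2 × 13
gcd(403, 65, 26) = 13.
washers per bundle = 26 / 13 = 2.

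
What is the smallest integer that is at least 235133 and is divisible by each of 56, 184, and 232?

The integer must be a common multiple of 56, 184, and 232, so a multiple of their LCM.
56 = 2^3 × 7
184 = 2^3 × 23
232 = 2^3 × 29
LCM(56, 184, 232) = 2^3 × 7 × 23 × 29 = 37352.
Smallest multiple of 37352 that is ≥ 235133: ⌈235133/37352⌉ × 37352 = 7 × 37352 = 261464.

261464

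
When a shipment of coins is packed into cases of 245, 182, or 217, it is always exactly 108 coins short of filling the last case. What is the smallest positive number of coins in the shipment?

197362

Being 108 short of a full case of size k means N ≡ −108 (mod k), i.e. N + 108 is a multiple of each size.
245 = 5 × 7^2
182 = 2 × 7 × 13
217 = 7 × 31
LCM(245, 182, 217) = 2 × 5 × 7^2 × 13 × 31 = 197470.
Smallest positive N is 197470 − 108 = 197362.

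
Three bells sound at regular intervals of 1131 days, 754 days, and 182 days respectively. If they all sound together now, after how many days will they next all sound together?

15834 days

The first simultaneous occurrence is after LCM of the individual periods.
1131 = 3 × 13 × 29
754 = 2 × 13 × 29
182 = 2 × 7 × 13
LCM(1131, 754, 182) = 2 × 3 × 7 × 13 × 29 = 15834.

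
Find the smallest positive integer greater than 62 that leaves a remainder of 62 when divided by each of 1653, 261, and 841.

N − 62 must be a common multiple of 1653, 261, and 841.
1653 = 3 × 19 × 29
261 = 3^2 × 29
841 = 29^2
LCM(1653, 261, 841) = 3^2 × 19 × 29^2 = 143811.
Smallest N > 62 is LCM + 62 = 143811 + 62 = 143873.

143873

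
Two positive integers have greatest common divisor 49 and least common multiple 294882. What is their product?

For any two positive integers, gcd × lcm = product = 49 × 294882 = 14449218.

14449218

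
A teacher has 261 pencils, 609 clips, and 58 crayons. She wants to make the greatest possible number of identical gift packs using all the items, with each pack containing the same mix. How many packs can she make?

The pack count must divide each quantity, so the greatest is gcd(261, 609, 58).
261 = 3^2 × 29
609 = 3 × 7 × 29
58 = 2 × 29
gcd(261, 609, 58) = 29.

29 packs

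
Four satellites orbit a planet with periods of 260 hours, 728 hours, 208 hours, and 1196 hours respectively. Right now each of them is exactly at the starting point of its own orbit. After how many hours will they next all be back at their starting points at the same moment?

167440 hours

The first simultaneous occurrence is after LCM of the individual periods.
260 = 2^2 × 5 × 13
728 = 2^3 × 7 × 13
208 = 2^4 × 13
1196 = 2^2 × 13 × 23
LCM(260, 728, 208, 1196) = 2^4 × 5 × 7 × 13 × 23 = 167440.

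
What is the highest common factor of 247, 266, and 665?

19

247 = 13 × 19
266 = 2 × 7 × 19
665 = 5 × 7 × 19
gcd(247, 266, 665) = 19.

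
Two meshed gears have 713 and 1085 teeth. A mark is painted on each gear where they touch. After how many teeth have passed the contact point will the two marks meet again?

24955 teeth

We need the least common multiple of the intervals.
713 = 23 × 31
1085 = 5 × 7 × 31
LCM(713, 1085) = 5 × 7 × 23 × 31 = 24955.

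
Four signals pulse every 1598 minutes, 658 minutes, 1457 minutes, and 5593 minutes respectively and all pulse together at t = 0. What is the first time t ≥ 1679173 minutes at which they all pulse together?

Joint pulses occur at multiples of LCM(1598, 658, 1457, 5593).
1598 = 2 × 17 × 47
658 = 2 × 7 × 47
1457 = 31 × 47
5593 = 7 × 17 × 47
LCM(1598, 658, 1457, 5593) = 2 × 7 × 17 × 31 × 47 = 346766.
Smallest multiple of 346766 that is ≥ 1679173: ⌈1679173/346766⌉ × 346766 = 5 × 346766 = 1733830.

1733830 minutes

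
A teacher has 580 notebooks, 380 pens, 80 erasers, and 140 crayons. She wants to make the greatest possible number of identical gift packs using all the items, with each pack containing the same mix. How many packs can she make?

20 packs

The pack count must divide each quantity, so the greatest is gcd(580, 380, 80, 140).
580 = 2^2 × 5 × 29
380 = 2^2 × 5 × 19
80 = 2^4 × 5
140 = 2^2 × 5 × 7
gcd(580, 380, 80, 140) = 2^2 × 5 = 20.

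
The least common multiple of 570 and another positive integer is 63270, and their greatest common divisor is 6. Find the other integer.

666

gcd × lcm = product of the two integers, so the other integer is (6 × 63270) / 570 = 666.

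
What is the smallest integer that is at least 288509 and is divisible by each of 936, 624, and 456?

320112

The integer must be a common multiple of 936, 624, and 456, so a multiple of their LCM.
936 = 2^3 × 3^2 × 13
624 = 2^4 × 3 × 13
456 = 2^3 × 3 × 19
LCM(936, 624, 456) = 2^4 × 3^2 × 13 × 19 = 35568.
Smallest multiple of 35568 that is ≥ 288509: ⌈288509/35568⌉ × 35568 = 9 × 35568 = 320112.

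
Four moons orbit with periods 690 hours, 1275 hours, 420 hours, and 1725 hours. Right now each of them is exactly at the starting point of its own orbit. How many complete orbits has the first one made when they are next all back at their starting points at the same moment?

The first common completion time is the LCM of the periods.
690 = 2 × 3 × 5 × 23
1275 = 3 × 5^2 × 17
420 = 2^2 × 3 × 5 × 7
1725 = 3 × 5^2 × 23
LCM(690, 1275, 420, 1725) = 2^2 × 3 × 5^2 × 7 × 17 × 23 = 821100.
Orbits for period 690: 821100 / 690 = 1190.

1190 orbits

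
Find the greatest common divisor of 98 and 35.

7

98 = 2 × 7^2
35 = 5 × 7
gcd(98, 35) = 7.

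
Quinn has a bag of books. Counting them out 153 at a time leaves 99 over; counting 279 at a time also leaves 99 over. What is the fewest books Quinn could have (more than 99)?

N − 99 must be a common multiple of 153 and 279.
153 = 3^2 × 17
279 = 3^2 × 31
LCM(153, 279) = 3^2 × 17 × 31 = 4743.
Smallest N > 99 is LCM + 99 = 4743 + 99 = 4842.

4842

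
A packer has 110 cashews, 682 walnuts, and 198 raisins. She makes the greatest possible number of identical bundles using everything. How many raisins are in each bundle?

Number of bundles = gcd(110, 682, 198).
110 = 2 × 5 × 11
682 = 2 × 11 × 31
198 = 2 × 3^2 × 11
gcd(110, 682, 198) = 2 × 11 = 22.
raisins per bundle = 198 / 22 = 9.

9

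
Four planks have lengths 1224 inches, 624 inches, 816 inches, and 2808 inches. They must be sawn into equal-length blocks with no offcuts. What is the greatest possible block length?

24 inches

This is the greatest common divisor of 1224, 624, 816, and 2808.
1224 = 2^3 × 3^2 × 17
624 = 2^4 × 3 × 13
816 = 2^4 × 3 × 17
2808 = 2^3 × 3^3 × 13
gcd(1224, 624, 816, 2808) = 2^3 × 3 = 24.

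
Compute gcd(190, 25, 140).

190 = 2 × 5 × 19
25 = 5^2
140 = 2^2 × 5 × 7
gcd(190, 25, 140) = 5.

5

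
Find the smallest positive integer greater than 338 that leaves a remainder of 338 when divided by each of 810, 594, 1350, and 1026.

846788

N − 338 must be a common multiple of 810, 594, 1350, and 1026.
810 = 2 × 3^4 × 5
594 = 2 × 3^3 × 11
1350 = 2 × 3^3 × 5^2
1026 = 2 × 3^3 × 19
LCM(810, 594, 1350, 1026) = 2 × 3^4 × 5^2 × 11 × 19 = 846450.
Smallest N > 338 is LCM + 338 = 846450 + 338 = 846788.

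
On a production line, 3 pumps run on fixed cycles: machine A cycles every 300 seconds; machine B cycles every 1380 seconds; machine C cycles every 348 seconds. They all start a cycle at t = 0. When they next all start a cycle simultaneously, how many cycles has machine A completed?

667 cycles

All finish a whole number of cycles simultaneously at t = LCM of the periods.
300 = 2^2 × 3 × 5^2
1380 = 2^2 × 3 × 5 × 23
348 = 2^2 × 3 × 29
LCM(300, 1380, 348) = 2^2 × 3 × 5^2 × 23 × 29 = 200100.
Cycles for period 300: 200100 / 300 = 667.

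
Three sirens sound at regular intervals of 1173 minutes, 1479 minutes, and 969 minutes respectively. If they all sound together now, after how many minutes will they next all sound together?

We need the least common multiple of the intervals.
1173 = 3 × 17 × 23
1479 = 3 × 17 × 29
969 = 3 × 17 × 19
LCM(1173, 1479, 969) = 3 × 17 × 19 × 23 × 29 = 646323.

646323 minutes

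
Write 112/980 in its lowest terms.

4/35

112 = 2^4 × 7
980 = 2^2 × 5 × 7^2
gcd(112, 980) = 2^2 × 7 = 28.
Divide numerator and denominator by 28: 112/980 = 4/35.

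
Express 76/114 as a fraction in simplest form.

76 = 2^2 × 19
114 = 2 × 3 × 19
gcd(76, 114) = 2 × 19 = 38.
Divide numerator and denominator by 38: 76/114 = 2/3.

2/3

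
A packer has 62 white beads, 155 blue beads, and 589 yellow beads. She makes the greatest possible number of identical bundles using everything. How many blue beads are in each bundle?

Number of bundles = gcd(62, 155, 589).
62 = 2 × 31
155 = 5 × 31
589 = 19 × 31
gcd(62, 155, 589) = 31.
blue beads per bundle = 155 / 31 = 5.

5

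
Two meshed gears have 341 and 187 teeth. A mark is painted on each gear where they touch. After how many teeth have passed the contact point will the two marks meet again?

We need the least common multiple of the intervals.
341 = 11 × 31
187 = 11 × 17
LCM(341, 187) = 11 × 17 × 31 = 5797.

5797 teeth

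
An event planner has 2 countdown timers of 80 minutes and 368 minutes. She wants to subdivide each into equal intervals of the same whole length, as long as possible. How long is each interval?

The interval must divide each timer length; the longest such is the gcd.
80 = 2^4 × 5
368 = 2^4 × 23
gcd(80, 368) = 2^4 = 16.

16 minutes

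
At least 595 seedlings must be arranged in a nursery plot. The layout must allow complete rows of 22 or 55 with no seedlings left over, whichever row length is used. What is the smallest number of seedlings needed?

660

The number of seedlings must be a common multiple of 22 and 55, so a multiple of their LCM.
22 = 2 × 11
55 = 5 × 11
LCM(22, 55) = 2 × 5 × 11 = 110.
Smallest multiple of 110 that is ≥ 595: ⌈595/110⌉ × 110 = 6 × 110 = 660.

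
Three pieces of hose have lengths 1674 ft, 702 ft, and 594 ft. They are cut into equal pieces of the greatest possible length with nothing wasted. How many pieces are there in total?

Piece length = gcd(1674, 702, 594).
1674 = 2 × 3^3 × 31
702 = 2 × 3^3 × 13
594 = 2 × 3^3 × 11
gcd(1674, 702, 594) = 2 × 3^3 = 54.
Total pieces = 1674/54 + 702/54 + 594/54 = 31 + 13 + 11 = 55.

55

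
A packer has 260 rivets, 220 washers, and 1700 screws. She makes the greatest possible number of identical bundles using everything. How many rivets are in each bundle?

Number of bundles = gcd(260, 220, 1700).
260 = 2^2 × 5 × 13
220 = 2^2 × 5 × 11
1700 = 2^2 × 5^2 × 17
gcd(260, 220, 1700) = 2^2 × 5 = 20.
rivets per bundle = 260 / 20 = 13.

13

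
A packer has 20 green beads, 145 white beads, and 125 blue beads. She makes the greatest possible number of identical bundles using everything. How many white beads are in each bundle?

Number of bundles = gcd(20, 145, 125).
20 = 2^2 × 5
145 = 5 × 29
125 = 5^3
gcd(20, 145, 125) = 5.
white beads per bundle = 145 / 5 = 29.

29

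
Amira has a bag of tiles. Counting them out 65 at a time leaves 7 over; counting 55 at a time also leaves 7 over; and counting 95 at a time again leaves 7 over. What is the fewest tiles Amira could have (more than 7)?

13592

N − 7 must be a common multiple of 65, 55, and 95.
65 = 5 × 13
55 = 5 × 11
95 = 5 × 19
LCM(65, 55, 95) = 5 × 11 × 13 × 19 = 13585.
Smallest N > 7 is LCM + 7 = 13585 + 7 = 13592.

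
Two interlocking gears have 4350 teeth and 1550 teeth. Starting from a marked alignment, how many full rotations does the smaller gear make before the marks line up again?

87 rotations

They are all back at their starting positions together after one LCM of the periods.
4350 = 2 × 3 × 5^2 × 29
1550 = 2 × 5^2 × 31
LCM(4350, 1550) = 2 × 3 × 5^2 × 29 × 31 = 134850.
Rotations for period 1550: 134850 / 1550 = 87.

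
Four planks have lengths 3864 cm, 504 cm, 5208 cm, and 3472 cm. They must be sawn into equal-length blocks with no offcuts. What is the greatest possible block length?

This is the greatest common divisor of 3864, 504, 5208, and 3472.
3864 = 2^3 × 3 × 7 × 23
504 = 2^3 × 3^2 × 7
5208 = 2^3 × 3 × 7 × 31
3472 = 2^4 × 7 × 31
gcd(3864, 504, 5208, 3472) = 2^3 × 7 = 56.

56 cm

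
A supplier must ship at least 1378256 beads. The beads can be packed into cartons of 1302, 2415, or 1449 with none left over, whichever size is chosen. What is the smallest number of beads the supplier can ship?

The number of beads must be a common multiple of 1302, 2415, and 1449, so a multiple of their LCM.
1302 = 2 × 3 × 7 × 31
2415 = 3 × 5 × 7 × 23
1449 = 3^2 × 7 × 23
LCM(1302, 2415, 1449) = 2 × 3^2 × 5 × 7 × 23 × 31 = 449190.
Smallest multiple of 449190 that is ≥ 1378256: ⌈1378256/449190⌉ × 449190 = 4 × 449190 = 1796760.

1796760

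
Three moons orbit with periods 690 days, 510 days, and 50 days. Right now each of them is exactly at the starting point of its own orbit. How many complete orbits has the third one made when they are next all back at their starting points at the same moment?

1173 orbits

All finish a whole number of cycles simultaneously at t = LCM of the periods.
690 = 2 × 3 × 5 × 23
510 = 2 × 3 × 5 × 17
50 = 2 × 5^2
LCM(690, 510, 50) = 2 × 3 × 5^2 × 17 × 23 = 58650.
Orbits for period 50: 58650 / 50 = 1173.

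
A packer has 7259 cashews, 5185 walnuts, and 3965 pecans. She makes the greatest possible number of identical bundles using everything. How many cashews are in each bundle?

Number of bundles = gcd(7259, 5185, 3965).
7259 = 7 × 17 × 61
5185 = 5 × 17 × 61
3965 = 5 × 13 × 61
gcd(7259, 5185, 3965) = 61.
cashews per bundle = 7259 / 61 = 119.

119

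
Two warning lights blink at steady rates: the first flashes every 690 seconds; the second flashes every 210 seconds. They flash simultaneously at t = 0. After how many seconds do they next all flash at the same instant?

We need the least common multiple of the intervals.
690 = 2 × 3 × 5 × 23
210 = 2 × 3 × 5 × 7
LCM(690, 210) = 2 × 3 × 5 × 7 × 23 = 4830.

4830 seconds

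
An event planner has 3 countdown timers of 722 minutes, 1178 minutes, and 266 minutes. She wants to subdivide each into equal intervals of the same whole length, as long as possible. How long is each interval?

38 minutes

The interval must divide each timer length; the longest such is the gcd.
722 = 2 × 19^2
1178 = 2 × 19 × 31
266 = 2 × 7 × 19
gcd(722, 1178, 266) = 2 × 19 = 38.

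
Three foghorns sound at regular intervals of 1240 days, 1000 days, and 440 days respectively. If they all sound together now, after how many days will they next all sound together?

341000 days

The first simultaneous occurrence is after LCM of the individual periods.
1240 = 2^3 × 5 × 31
1000 = 2^3 × 5^3
440 = 2^3 × 5 × 11
LCM(1240, 1000, 440) = 2^3 × 5^3 × 11 × 31 = 341000.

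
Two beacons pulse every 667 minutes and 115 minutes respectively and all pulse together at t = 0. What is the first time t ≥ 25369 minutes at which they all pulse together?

Joint pulses occur at multiples of LCM(667, 115).
667 = 23 × 29
115 = 5 × 23
LCM(667, 115) = 5 × 23 × 29 = 3335.
Smallest multiple of 3335 that is ≥ 25369: ⌈25369/3335⌉ × 3335 = 8 × 3335 = 26680.

26680 minutes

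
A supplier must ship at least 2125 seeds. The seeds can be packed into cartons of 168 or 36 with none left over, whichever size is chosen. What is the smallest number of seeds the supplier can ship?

2520

The number of seeds must be a common multiple of 168 and 36, so a multiple of their LCM.
168 = 2^3 × 3 × 7
36 = 2^2 × 3^2
LCM(168, 36) = 2^3 × 3^2 × 7 = 504.
Smallest multiple of 504 that is ≥ 2125: ⌈2125/504⌉ × 504 = 5 × 504 = 2520.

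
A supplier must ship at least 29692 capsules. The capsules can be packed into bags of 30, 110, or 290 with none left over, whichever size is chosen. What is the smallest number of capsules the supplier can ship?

The number of capsules must be a common multiple of 30, 110, and 290, so a multiple of their LCM.
30 = 2 × 3 × 5
110 = 2 × 5 × 11
290 = 2 × 5 × 29
LCM(30, 110, 290) = 2 × 3 × 5 × 11 × 29 = 9570.
Smallest multiple of 9570 that is ≥ 29692: ⌈29692/9570⌉ × 9570 = 4 × 9570 = 38280.

38280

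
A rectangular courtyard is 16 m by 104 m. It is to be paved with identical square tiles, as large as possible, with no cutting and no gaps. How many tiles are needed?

Tile side = gcd(16, 104).
16 = 2^4
104 = 2^3 × 13
gcd(16, 104) = 2^3 = 8.
Tiles: (16/8) × (104/8) = 2 × 13 = 26.

26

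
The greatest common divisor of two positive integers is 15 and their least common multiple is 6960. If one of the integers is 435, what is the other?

For two integers, gcd × lcm = product, so the other is (15 × 6960) / 435 = 104400 / 435 = 240.

240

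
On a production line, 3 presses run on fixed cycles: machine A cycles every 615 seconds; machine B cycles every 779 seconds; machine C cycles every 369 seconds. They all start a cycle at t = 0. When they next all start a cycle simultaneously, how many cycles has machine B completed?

45 cycles

The first common completion time is the LCM of the periods.
615 = 3 × 5 × 41
779 = 19 × 41
369 = 3^2 × 41
LCM(615, 779, 369) = 3^2 × 5 × 19 × 41 = 35055.
Cycles for period 779: 35055 / 779 = 45.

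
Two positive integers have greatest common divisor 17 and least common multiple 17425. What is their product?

For any two positive integers, gcd × lcm = product = 17 × 17425 = 296225.

296225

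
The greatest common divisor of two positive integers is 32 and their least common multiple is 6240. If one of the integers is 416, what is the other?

480

For two integers, gcd × lcm = product, so the other is (32 × 6240) / 416 = 199680 / 416 = 480.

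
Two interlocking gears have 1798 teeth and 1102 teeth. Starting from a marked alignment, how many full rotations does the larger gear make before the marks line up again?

They are all back at their starting positions together after one LCM of the periods.
1798 = 2 × 29 × 31
1102 = 2 × 19 × 29
LCM(1798, 1102) = 2 × 19 × 29 × 31 = 34162.
Rotations for period 1798: 34162 / 1798 = 19.

19 rotations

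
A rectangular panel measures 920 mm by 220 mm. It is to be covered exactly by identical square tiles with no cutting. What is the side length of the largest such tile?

The tile side must divide both 920 and 220, so the largest is their gcd.
920 = 2^3 × 5 × 23
220 = 2^2 × 5 × 11
gcd(920, 220) = 2^2 × 5 = 20.

20 mm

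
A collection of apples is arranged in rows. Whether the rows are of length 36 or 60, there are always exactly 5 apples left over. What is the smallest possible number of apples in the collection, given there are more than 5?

185

N − 5 must be a common multiple of 36 and 60.
36 = 2^2 × 3^2
60 = 2^2 × 3 × 5
LCM(36, 60) = 2^2 × 3^2 × 5 = 180.
Smallest N > 5 is LCM + 5 = 180 + 5 = 185.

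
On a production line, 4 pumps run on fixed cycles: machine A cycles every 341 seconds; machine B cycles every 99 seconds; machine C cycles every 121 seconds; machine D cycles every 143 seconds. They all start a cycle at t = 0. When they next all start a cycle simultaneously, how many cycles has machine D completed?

3069 cycles

The first common completion time is the LCM of the periods.
341 = 11 × 31
99 = 3^2 × 11
121 = 11^2
143 = 11 × 13
LCM(341, 99, 121, 143) = 3^2 × 11^2 × 13 × 31 = 438867.
Cycles for period 143: 438867 / 143 = 3069.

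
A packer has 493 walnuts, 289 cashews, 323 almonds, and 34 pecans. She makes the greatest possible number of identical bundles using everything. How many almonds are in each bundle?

19

Number of bundles = gcd(493, 289, 323, 34).
493 = 17 × 29
289 = 17^2
323 = 17 × 19
34 = 2 × 17
gcd(493, 289, 323, 34) = 17.
almonds per bundle = 323 / 17 = 19.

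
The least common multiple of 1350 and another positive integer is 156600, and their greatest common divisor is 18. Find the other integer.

gcd × lcm = product of the two integers, so the other integer is (18 × 156600) / 1350 = 2088.

2088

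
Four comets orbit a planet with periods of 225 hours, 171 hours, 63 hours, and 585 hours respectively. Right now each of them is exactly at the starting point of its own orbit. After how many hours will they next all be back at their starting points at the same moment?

389025 hours

The first simultaneous occurrence is after LCM of the individual periods.
225 = 3^2 × 5^2
171 = 3^2 × 19
63 = 3^2 × 7
585 = 3^2 × 5 × 13
LCM(225, 171, 63, 585) = 3^2 × 5^2 × 7 × 13 × 19 = 389025.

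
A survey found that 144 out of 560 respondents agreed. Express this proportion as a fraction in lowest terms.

9/35

144 = 2^4 × 3^2
560 = 2^4 × 5 × 7
gcd(144, 560) = 2^4 = 16.
Divide numerator and denominator by 16: 144/560 = 9/35.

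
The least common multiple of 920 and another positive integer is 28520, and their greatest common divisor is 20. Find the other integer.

620

gcd × lcm = product of the two integers, so the other integer is (20 × 28520) / 920 = 620.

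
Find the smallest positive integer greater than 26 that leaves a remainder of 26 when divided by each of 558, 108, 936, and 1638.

609362

N − 26 must be a common multiple of 558, 108, 936, and 1638.
558 = 2 × 3^2 × 31
108 = 2^2 × 3^3
936 = 2^3 × 3^2 × 13
1638 = 2 × 3^2 × 7 × 13
LCM(558, 108, 936, 1638) = 2^3 × 3^3 × 7 × 13 × 31 = 609336.
Smallest N > 26 is LCM + 26 = 609336 + 26 = 609362.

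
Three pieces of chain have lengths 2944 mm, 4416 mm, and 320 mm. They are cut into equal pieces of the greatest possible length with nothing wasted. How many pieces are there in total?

Piece length = gcd(2944, 4416, 320).
2944 = 2^7 × 23
4416 = 2^6 × 3 × 23
320 = 2^6 × 5
gcd(2944, 4416, 320) = 2^6 = 64.
Total pieces = 2944/64 + 4416/64 + 320/64 = 46 + 69 + 5 = 120.

120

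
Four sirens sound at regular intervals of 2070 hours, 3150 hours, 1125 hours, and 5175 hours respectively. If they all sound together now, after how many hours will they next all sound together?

They coincide at every common multiple of the periods; the first is the LCM.
2070 = 2 × 3^2 × 5 × 23
3150 = 2 × 3^2 × 5^2 × 7
1125 = 3^2 × 5^3
5175 = 3^2 × 5^2 × 23
LCM(2070, 3150, 1125, 5175) = 2 × 3^2 × 5^3 × 7 × 23 = 362250.

362250 hours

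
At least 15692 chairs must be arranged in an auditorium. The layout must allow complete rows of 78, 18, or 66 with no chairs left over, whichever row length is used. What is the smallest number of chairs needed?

18018

The number of chairs must be a common multiple of 78, 18, and 66, so a multiple of their LCM.
78 = 2 × 3 × 13
18 = 2 × 3^2
66 = 2 × 3 × 11
LCM(78, 18, 66) = 2 × 3^2 × 11 × 13 = 2574.
Smallest multiple of 2574 that is ≥ 15692: ⌈15692/2574⌉ × 2574 = 7 × 2574 = 18018.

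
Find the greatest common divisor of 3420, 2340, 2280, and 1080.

60

3420 = 2^2 × 3^2 × 5 × 19
2340 = 2^2 × 3^2 × 5 × 13
2280 = 2^3 × 3 × 5 × 19
1080 = 2^3 × 3^3 × 5
gcd(3420, 2340, 2280, 1080) = 2^2 × 3 × 5 = 60.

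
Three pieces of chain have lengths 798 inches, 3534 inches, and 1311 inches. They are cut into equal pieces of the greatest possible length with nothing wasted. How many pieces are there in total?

Piece length = gcd(798, 3534, 1311).
798 = 2 × 3 × 7 × 19
3534 = 2 × 3 × 19 × 31
1311 = 3 × 19 × 23
gcd(798, 3534, 1311) = 3 × 19 = 57.
Total pieces = 798/57 + 3534/57 + 1311/57 = 14 + 62 + 23 = 99.

99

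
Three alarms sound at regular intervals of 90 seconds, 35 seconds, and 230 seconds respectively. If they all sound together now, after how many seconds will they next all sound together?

14490 seconds

We need the least common multiple of the intervals.
90 = 2 × 3^2 × 5
35 = 5 × 7
230 = 2 × 5 × 23
LCM(90, 35, 230) = 2 × 3^2 × 5 × 7 × 23 = 14490.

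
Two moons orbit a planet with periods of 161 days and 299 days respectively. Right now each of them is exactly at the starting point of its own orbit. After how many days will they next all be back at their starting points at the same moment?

2093 days

We need the least common multiple of the intervals.
161 = 7 × 23
299 = 13 × 23
LCM(161, 299) = 7 × 13 × 23 = 2093.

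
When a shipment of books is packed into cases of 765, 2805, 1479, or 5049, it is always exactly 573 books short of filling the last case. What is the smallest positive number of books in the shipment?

731532

Being 573 short of a full case of size k means N ≡ −573 (mod k), i.e. N + 573 is a multiple of each size.
765 = 3^2 × 5 × 17
2805 = 3 × 5 × 11 × 17
1479 = 3 × 17 × 29
5049 = 3^3 × 11 × 17
LCM(765, 2805, 1479, 5049) = 3^3 × 5 × 11 × 17 × 29 = 732105.
Smallest positive N is 732105 − 573 = 731532.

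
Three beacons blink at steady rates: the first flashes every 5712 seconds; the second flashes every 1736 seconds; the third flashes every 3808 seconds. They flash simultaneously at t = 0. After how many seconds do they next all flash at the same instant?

The first simultaneous occurrence is after LCM of the individual periods.
5712 = 2^4 × 3 × 7 × 17
1736 = 2^3 × 7 × 31
3808 = 2^5 × 7 × 17
LCM(5712, 1736, 3808) = 2^5 × 3 × 7 × 17 × 31 = 354144.

354144 seconds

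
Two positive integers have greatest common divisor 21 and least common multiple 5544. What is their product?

116424

For any two positive integers, gcd × lcm = product = 21 × 5544 = 116424.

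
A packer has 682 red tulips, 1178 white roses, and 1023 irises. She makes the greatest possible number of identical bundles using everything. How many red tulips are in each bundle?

Number of bundles = gcd(682, 1178, 1023).
682 = 2 × 11 × 31
1178 = 2 × 19 × 31
1023 = 3 × 11 × 31
gcd(682, 1178, 1023) = 31.
red tulips per bundle = 682 / 31 = 22.

22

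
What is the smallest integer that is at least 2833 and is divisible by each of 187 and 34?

The integer must be a common multiple of 187 and 34, so a multiple of their LCM.
187 = 11 × 17
34 = 2 × 17
LCM(187, 34) = 2 × 11 × 17 = 374.
Smallest multiple of 374 that is ≥ 2833: ⌈2833/374⌉ × 374 = 8 × 374 = 2992.

2992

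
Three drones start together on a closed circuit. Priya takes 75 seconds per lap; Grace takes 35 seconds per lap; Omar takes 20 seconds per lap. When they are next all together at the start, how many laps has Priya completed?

All finish a whole number of cycles simultaneously at t = LCM of the periods.
75 = 3 × 5^2
35 = 5 × 7
20 = 2^2 × 5
LCM(75, 35, 20) = 2^2 × 3 × 5^2 × 7 = 2100.
Laps for period 75: 2100 / 75 = 28.

28 laps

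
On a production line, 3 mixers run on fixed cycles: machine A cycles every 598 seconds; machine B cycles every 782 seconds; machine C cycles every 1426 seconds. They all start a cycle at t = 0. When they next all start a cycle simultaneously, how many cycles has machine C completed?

221 cycles

All finish a whole number of cycles simultaneously at t = LCM of the periods.
598 = 2 × 13 × 23
782 = 2 × 17 × 23
1426 = 2 × 23 × 31
LCM(598, 782, 1426) = 2 × 13 × 17 × 23 × 31 = 315146.
Cycles for period 1426: 315146 / 1426 = 221.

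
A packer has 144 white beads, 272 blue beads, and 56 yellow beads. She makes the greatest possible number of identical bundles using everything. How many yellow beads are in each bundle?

7

Number of bundles = gcd(144, 272, 56).
144 = 2^4 × 3^2
272 = 2^4 × 17
56 = 2^3 × 7
gcd(144, 272, 56) = 2^3 = 8.
yellow beads per bundle = 56 / 8 = 7.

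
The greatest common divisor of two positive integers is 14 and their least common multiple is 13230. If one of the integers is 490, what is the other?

For two integers, gcd × lcm = product, so the other is (14 × 13230) / 490 = 185220 / 490 = 378.

378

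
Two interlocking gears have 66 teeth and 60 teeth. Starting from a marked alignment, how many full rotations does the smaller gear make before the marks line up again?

The first common completion time is the LCM of the periods.
66 = 2 × 3 × 11
60 = 2^2 × 3 × 5
LCM(66, 60) = 2^2 × 3 × 5 × 11 = 660.
Rotations for period 60: 660 / 60 = 11.

11 rotations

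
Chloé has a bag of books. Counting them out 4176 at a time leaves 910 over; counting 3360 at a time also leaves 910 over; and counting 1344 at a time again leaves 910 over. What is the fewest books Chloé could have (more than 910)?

585550

N − 910 must be a common multiple of 4176, 3360, and 1344.
4176 = 2^4 × 3^2 × 29
3360 = 2^5 × 3 × 5 × 7
1344 = 2^6 × 3 × 7
LCM(4176, 3360, 1344) = 2^6 × 3^2 × 5 × 7 × 29 = 584640.
Smallest N > 910 is LCM + 910 = 584640 + 910 = 585550.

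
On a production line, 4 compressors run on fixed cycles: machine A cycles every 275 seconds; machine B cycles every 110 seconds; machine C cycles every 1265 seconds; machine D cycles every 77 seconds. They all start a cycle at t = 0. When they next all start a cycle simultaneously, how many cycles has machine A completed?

322 cycles

They are all back at their starting positions together after one LCM of the periods.
275 = 5^2 × 11
110 = 2 × 5 × 11
1265 = 5 × 11 × 23
77 = 7 × 11
LCM(275, 110, 1265, 77) = 2 × 5^2 × 7 × 11 × 23 = 88550.
Cycles for period 275: 88550 / 275 = 322.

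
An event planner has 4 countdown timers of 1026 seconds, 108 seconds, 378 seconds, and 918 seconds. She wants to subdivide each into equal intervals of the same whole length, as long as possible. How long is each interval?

The interval must divide each timer length; the longest such is the gcd.
1026 = 2 × 3^3 × 19
108 = 2^2 × 3^3
378 = 2 × 3^3 × 7
918 = 2 × 3^3 × 17
gcd(1026, 108, 378, 918) = 2 × 3^3 = 54.

54 seconds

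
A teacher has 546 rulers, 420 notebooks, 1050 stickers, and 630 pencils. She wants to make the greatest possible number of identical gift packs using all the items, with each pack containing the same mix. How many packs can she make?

The pack count must divide each quantity, so the greatest is gcd(546, 420, 1050, 630).
546 = 2 × 3 × 7 × 13
420 = 2^2 × 3 × 5 × 7
1050 = 2 × 3 × 5^2 × 7
630 = 2 × 3^2 × 5 × 7
gcd(546, 420, 1050, 630) = 2 × 3 × 7 = 42.

42 packs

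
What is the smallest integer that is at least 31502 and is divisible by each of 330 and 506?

37950

The integer must be a common multiple of 330 and 506, so a multiple of their LCM.
330 = 2 × 3 × 5 × 11
506 = 2 × 11 × 23
LCM(330, 506) = 2 × 3 × 5 × 11 × 23 = 7590.
Smallest multiple of 7590 that is ≥ 31502: ⌈31502/7590⌉ × 7590 = 5 × 7590 = 37950.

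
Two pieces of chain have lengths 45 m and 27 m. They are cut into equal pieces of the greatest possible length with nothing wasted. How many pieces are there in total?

8

Piece length = gcd(45, 27).
45 = 3^2 × 5
27 = 3^3
gcd(45, 27) = 3^2 = 9.
Total pieces = 45/9 + 27/9 = 5 + 3 = 8.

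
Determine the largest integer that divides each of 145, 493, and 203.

29

145 = 5 × 29
493 = 17 × 29
203 = 7 × 29
gcd(145, 493, 203) = 29.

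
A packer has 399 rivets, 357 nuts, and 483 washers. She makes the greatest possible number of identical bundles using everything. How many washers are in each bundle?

Number of bundles = gcd(399, 357, 483).
399 = 3 × 7 × 19
357 = 3 × 7 × 17
483 = 3 × 7 × 23
gcd(399, 357, 483) = 3 × 7 = 21.
washers per bundle = 483 / 21 = 23.

23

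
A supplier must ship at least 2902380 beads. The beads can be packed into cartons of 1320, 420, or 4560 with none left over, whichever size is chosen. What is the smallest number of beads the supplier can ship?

The number of beads must be a common multiple of 1320, 420, and 4560, so a multiple of their LCM.
1320 = 2^3 × 3 × 5 × 11
420 = 2^2 × 3 × 5 × 7
4560 = 2^4 × 3 × 5 × 19
LCM(1320, 420, 4560) = 2^4 × 3 × 5 × 7 × 11 × 19 = 351120.
Smallest multiple of 351120 that is ≥ 2902380: ⌈2902380/351120⌉ × 351120 = 9 × 351120 = 3160080.

3160080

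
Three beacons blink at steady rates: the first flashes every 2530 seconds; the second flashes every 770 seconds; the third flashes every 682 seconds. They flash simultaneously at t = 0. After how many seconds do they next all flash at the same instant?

The first simultaneous occurrence is after LCM of the individual periods.
2530 = 2 × 5 × 11 × 23
770 = 2 × 5 × 7 × 11
682 = 2 × 11 × 31
LCM(2530, 770, 682) = 2 × 5 × 7 × 11 × 23 × 31 = 549010.

549010 seconds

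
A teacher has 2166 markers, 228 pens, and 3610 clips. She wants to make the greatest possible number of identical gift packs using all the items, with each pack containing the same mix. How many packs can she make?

The pack count must divide each quantity, so the greatest is gcd(2166, 228, 3610).
2166 = 2 × 3 × 19^2
228 = 2^2 × 3 × 19
3610 = 2 × 5 × 19^2
gcd(2166, 228, 3610) = 2 × 19 = 38.

38 packs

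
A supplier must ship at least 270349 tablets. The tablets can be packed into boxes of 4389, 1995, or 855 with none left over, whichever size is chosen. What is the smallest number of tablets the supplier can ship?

The number of tablets must be a common multiple of 4389, 1995, and 855, so a multiple of their LCM.
4389 = 3 × 7 × 11 × 19
1995 = 3 × 5 × 7 × 19
855 = 3^2 × 5 × 19
LCM(4389, 1995, 855) = 3^2 × 5 × 7 × 11 × 19 = 65835.
Smallest multiple of 65835 that is ≥ 270349: ⌈270349/65835⌉ × 65835 = 5 × 65835 = 329175.

329175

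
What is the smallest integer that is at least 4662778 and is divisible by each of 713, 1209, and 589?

The integer must be a common multiple of 713, 1209, and 589, so a multiple of their LCM.
713 = 23 × 31
1209 = 3 × 13 × 31
589 = 19 × 31
LCM(713, 1209, 589) = 3 × 13 × 19 × 23 × 31 = 528333.
Smallest multiple of 528333 that is ≥ 4662778: ⌈4662778/528333⌉ × 528333 = 9 × 528333 = 4754997.

4754997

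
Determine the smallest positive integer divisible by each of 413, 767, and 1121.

413 = 7 × 59
767 = 13 × 59
1121 = 19 × 59
LCM(413, 767, 1121) = 7 × 13 × 19 × 59 = 102011.

102011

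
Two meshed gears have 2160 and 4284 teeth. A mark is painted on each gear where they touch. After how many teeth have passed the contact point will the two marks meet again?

They coincide at every common multiple of the periods; the first is the LCM.
2160 = 2^4 × 3^3 × 5
4284 = 2^2 × 3^2 × 7 × 17
LCM(2160, 4284) = 2^4 × 3^3 × 5 × 7 × 17 = 257040.

257040 teeth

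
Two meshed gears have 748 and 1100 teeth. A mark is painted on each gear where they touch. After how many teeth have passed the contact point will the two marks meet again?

The first simultaneous occurrence is after LCM of the individual periods.
748 = 2^2 × 11 × 17
1100 = 2^2 × 5^2 × 11
LCM(748, 1100) = 2^2 × 5^2 × 11 × 17 = 18700.

18700 teeth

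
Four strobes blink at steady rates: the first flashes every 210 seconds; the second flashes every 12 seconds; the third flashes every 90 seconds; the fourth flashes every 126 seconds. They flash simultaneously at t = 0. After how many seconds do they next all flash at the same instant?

We need the least common multiple of the intervals.
210 = 2 × 3 × 5 × 7
12 = 2^2 × 3
90 = 2 × 3^2 × 5
126 = 2 × 3^2 × 7
LCM(210, 12, 90, 126) = 2^2 × 3^2 × 5 × 7 = 1260.

1260 seconds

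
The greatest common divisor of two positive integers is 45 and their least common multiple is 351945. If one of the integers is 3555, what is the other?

4455

For two integers, gcd × lcm = product, so the other is (45 × 351945) / 3555 = 15837525 / 3555 = 4455.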